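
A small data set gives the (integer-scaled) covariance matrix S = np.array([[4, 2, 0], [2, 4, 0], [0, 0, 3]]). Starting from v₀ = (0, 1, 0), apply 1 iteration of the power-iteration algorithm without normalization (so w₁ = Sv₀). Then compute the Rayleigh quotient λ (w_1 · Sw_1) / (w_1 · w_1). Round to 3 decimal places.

λ ≈ 5.600

w1 = Sv₀ = (4·0 + 2·1 + 0·0; 2·0 + 4·1 + 0·0; 0·0 + 0·1 + 3·0) = (2, 4, 0)
Sw1 = (16, 20, 0)
w1·Sw1 = 2·16 + 4·20 + 0·0 = 112; w1·w1 = 2·2 + 4·4 + 0·0 = 20
λ ≈ 112/20 = 5.600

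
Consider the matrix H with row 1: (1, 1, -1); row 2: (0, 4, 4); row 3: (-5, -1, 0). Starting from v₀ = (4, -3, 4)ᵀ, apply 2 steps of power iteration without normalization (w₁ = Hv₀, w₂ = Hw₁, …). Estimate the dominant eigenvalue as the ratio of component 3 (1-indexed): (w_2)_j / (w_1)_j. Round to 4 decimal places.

λ ≈ -0.6471

w1 = Hv₀ = (-3, 4, -17)
w2 = Hw1 = (18, -52, 11)
Ratio at component: 11 / -17 = -0.6471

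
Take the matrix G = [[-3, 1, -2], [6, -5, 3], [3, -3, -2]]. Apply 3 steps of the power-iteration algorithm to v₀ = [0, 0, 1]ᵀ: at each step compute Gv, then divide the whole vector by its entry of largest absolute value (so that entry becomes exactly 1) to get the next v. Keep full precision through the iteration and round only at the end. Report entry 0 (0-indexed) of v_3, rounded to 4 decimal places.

-0.2381

Gv0 = (-2.00000, 3.00000, -2.00000); divide by 3.00000 → v1 = (-0.66667, 1.00000, -0.66667)
Gv1 = (4.33333, -11.00000, -3.66667); divide by -11.00000 → v2 = (-0.39394, 1.00000, 0.33333)
Gv2 = (1.51515, -6.36364, -4.84848); divide by -6.36364 → v3 = (-0.23810, 1.00000, 0.76190)
Requested entry of v3: -50/210 = -0.2381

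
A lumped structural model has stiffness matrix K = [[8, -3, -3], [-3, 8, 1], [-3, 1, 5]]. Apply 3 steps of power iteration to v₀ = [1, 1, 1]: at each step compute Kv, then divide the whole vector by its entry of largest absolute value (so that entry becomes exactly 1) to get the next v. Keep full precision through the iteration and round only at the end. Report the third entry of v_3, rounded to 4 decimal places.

0.3750

Kv0 = (2.00000, 6.00000, 3.00000); divide by 6.00000 → v1 = (0.33333, 1.00000, 0.50000)
Kv1 = (-1.83333, 7.50000, 2.50000); divide by 7.50000 → v2 = (-0.24444, 1.00000, 0.33333)
Kv2 = (-5.95556, 9.06667, 3.40000); divide by 9.06667 → v3 = (-0.65686, 1.00000, 0.37500)
Requested entry of v3: 153/408 = 0.3750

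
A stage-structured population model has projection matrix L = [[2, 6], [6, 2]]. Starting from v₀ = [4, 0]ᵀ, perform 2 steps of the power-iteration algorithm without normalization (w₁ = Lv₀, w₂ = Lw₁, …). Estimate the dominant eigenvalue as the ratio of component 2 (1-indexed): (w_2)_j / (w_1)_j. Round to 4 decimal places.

w1 = Lv₀ = (2·4 + 6·0; 6·4 + 2·0) = (8, 24)
w2 = Lw1 = (2·8 + 6·24; 6·8 + 2·24) = (160, 96)
Ratio at component: 96 / 24 = 4.0000

λ ≈ 4.0000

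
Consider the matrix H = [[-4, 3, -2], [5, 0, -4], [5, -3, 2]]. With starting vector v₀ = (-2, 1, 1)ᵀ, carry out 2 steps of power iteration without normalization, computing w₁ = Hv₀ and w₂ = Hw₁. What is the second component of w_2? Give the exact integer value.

89

w1 = Hv₀ = ((-4)·(-2) + 3·1 + (-2)·1; 5·(-2) + 0·1 + (-4)·1; 5·(-2) + (-3)·1 + 2·1) = (9, -14, -11)
w2 = Hw1 = ((-4)·9 + 3·(-14) + (-2)·(-11); 5·9 + 0·(-14) + (-4)·(-11); 5·9 + (-3)·(-14) + 2·(-11)) = (-56, 89, 65)
The requested component of w2 is 89.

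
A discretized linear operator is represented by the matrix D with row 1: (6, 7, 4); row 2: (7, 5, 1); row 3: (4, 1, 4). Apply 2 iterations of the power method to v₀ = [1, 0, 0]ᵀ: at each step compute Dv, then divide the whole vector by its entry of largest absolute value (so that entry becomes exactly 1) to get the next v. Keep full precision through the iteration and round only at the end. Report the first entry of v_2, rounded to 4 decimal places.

Dv0 = (6.00000, 7.00000, 4.00000); divide by 7.00000 → v1 = (0.85714, 1.00000, 0.57143)
Dv1 = (14.42857, 11.57143, 6.71429); divide by 14.42857 → v2 = (1.00000, 0.80198, 0.46535)
Requested entry of v2: 101/101 = 1.0000

1.0000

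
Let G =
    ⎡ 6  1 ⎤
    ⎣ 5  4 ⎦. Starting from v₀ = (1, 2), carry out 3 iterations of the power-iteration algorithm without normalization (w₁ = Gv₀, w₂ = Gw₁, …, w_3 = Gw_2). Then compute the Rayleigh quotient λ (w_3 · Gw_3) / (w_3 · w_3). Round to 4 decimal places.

λ ≈ 7.4238

w1 = Gv₀ = (6·1 + 1·2; 5·1 + 4·2) = (8, 13)
w2 = Gw1 = (6·8 + 1·13; 5·8 + 4·13) = (61, 92)
w3 = Gw2 = (458, 673)
Gw3 = (3421, 4982)
w3·Gw3 = 458·3421 + 673·4982 = 4919704; w3·w3 = 458·458 + 673·673 = 662693
λ ≈ 4919704/662693 = 7.4238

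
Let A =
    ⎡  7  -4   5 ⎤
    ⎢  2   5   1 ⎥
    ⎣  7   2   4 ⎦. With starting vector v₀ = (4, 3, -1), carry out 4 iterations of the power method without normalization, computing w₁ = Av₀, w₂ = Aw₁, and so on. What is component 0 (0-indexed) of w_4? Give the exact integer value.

16699

w1 = Av₀ = (11, 22, 30)
w2 = Aw1 = (139, 162, 241)
w3 = Aw2 = (1530, 1329, 2261)
w4 = Aw3 = (16699, 11966, 22412)
The requested component of w4 is 16699.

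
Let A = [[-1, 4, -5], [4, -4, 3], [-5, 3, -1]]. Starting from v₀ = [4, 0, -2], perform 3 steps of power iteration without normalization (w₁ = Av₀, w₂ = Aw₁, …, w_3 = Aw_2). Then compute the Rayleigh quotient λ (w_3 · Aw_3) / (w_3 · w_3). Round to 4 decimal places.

λ ≈ -9.3285

w1 = Av₀ = ((-1)·4 + 4·0 + (-5)·(-2); 4·4 + (-4)·0 + 3·(-2); (-5)·4 + 3·0 + (-1)·(-2)) = (6, 10, -18)
w2 = Aw1 = ((-1)·6 + 4·10 + (-5)·(-18); 4·6 + (-4)·10 + 3·(-18); (-5)·6 + 3·10 + (-1)·(-18)) = (124, -70, 18)
w3 = Aw2 = (-494, 830, -848)
Aw3 = (8054, -7840, 5808)
w3·Aw3 = (-494)·8054 + 830·(-7840) + (-848)·5808 = -15411060; w3·w3 = (-494)·(-494) + 830·830 + (-848)·(-848) = 1652040
λ ≈ -15411060/1652040 = -9.3285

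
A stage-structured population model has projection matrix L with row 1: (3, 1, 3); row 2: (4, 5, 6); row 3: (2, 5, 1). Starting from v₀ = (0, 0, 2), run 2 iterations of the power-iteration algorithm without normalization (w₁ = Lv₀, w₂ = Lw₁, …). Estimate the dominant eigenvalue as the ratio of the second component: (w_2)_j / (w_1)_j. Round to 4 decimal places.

8.0000

w1 = Lv₀ = (3·0 + 1·0 + 3·2; 4·0 + 5·0 + 6·2; 2·0 + 5·0 + 1·2) = (6, 12, 2)
w2 = Lw1 = (3·6 + 1·12 + 3·2; 4·6 + 5·12 + 6·2; 2·6 + 5·12 + 1·2) = (36, 96, 74)
Ratio at component: 96 / 12 = 8.0000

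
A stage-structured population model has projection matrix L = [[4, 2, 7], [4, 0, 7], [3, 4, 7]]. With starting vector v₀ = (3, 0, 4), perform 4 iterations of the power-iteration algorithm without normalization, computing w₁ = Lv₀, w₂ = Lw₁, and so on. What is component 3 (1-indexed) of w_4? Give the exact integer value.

w1 = Lv₀ = (4·3 + 2·0 + 7·4; 4·3 + 0·0 + 7·4; 3·3 + 4·0 + 7·4) = (40, 40, 37)
w2 = Lw1 = (4·40 + 2·40 + 7·37; 4·40 + 0·40 + 7·37; 3·40 + 4·40 + 7·37) = (499, 419, 539)
w3 = Lw2 = (6607, 5769, 6946)
w4 = Lw3 = (86588, 75050, 91519)
The requested component of w4 is 91519.

91519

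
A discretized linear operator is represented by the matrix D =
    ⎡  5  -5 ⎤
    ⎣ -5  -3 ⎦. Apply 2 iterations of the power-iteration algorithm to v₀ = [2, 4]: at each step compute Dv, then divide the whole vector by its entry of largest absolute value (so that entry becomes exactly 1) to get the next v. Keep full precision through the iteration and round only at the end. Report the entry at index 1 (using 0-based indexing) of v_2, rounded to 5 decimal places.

1.00000

Dv0 = (-10.000000, -22.000000); divide by -22.000000 → v1 = (0.454545, 1.000000)
Dv1 = (-2.727273, -5.272727); divide by -5.272727 → v2 = (0.517241, 1.000000)
Requested entry of v2: 116/116 = 1.00000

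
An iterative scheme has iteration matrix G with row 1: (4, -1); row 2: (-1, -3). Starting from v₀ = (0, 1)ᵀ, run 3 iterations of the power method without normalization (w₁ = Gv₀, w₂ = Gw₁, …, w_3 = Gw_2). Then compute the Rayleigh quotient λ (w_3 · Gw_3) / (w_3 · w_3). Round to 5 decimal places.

λ ≈ -2.45998

w1 = Gv₀ = (4·0 + (-1)·1; (-1)·0 + (-3)·1) = (-1, -3)
w2 = Gw1 = (4·(-1) + (-1)·(-3); (-1)·(-1) + (-3)·(-3)) = (-1, 10)
w3 = Gw2 = (-14, -29)
Gw3 = (-27, 101)
w3·Gw3 = (-14)·(-27) + (-29)·101 = -2551; w3·w3 = (-14)·(-14) + (-29)·(-29) = 1037
λ ≈ -2551/1037 = -2.45998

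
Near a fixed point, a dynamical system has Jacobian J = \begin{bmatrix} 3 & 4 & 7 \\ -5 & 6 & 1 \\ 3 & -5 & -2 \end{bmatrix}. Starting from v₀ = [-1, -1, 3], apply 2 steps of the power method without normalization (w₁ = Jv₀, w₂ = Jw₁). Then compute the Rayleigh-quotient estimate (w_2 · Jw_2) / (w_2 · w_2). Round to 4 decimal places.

w1 = Jv₀ = (3·(-1) + 4·(-1) + 7·3; (-5)·(-1) + 6·(-1) + 1·3; 3·(-1) + (-5)·(-1) + (-2)·3) = (14, 2, -4)
w2 = Jw1 = (3·14 + 4·2 + 7·(-4); (-5)·14 + 6·2 + 1·(-4); 3·14 + (-5)·2 + (-2)·(-4)) = (22, -62, 40)
Jw2 = (98, -442, 296)
w2·Jw2 = 22·98 + (-62)·(-442) + 40·296 = 41400; w2·w2 = 22·22 + (-62)·(-62) + 40·40 = 5928
λ ≈ 41400/5928 = 6.9838

λ ≈ 6.9838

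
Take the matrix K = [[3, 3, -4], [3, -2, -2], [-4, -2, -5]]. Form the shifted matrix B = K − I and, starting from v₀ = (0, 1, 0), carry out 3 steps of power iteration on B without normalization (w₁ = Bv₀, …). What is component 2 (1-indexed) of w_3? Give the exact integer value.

-63

B = K − I has rows (2, 3, -4); (3, -3, -2); (-4, -2, -6)
w1 = Bv₀ = (2·0 + 3·1 + (-4)·0; 3·0 + (-3)·1 + (-2)·0; (-4)·0 + (-2)·1 + (-6)·0) = (3, -3, -2)
w2 = Bw1 = (2·3 + 3·(-3) + (-4)·(-2); 3·3 + (-3)·(-3) + (-2)·(-2); (-4)·3 + (-2)·(-3) + (-6)·(-2)) = (5, 22, 6)
w3 = Bw2 = (52, -63, -100)
Requested component of w3: -63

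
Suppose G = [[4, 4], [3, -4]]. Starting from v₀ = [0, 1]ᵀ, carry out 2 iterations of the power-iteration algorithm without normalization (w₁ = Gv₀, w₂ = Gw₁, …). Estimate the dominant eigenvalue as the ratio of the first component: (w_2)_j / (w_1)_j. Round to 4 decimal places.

λ ≈ 0.0000

w1 = Gv₀ = (4·0 + 4·1; 3·0 + (-4)·1) = (4, -4)
w2 = Gw1 = (4·4 + 4·(-4); 3·4 + (-4)·(-4)) = (0, 28)
Ratio at component: 0 / 4 = 0.0000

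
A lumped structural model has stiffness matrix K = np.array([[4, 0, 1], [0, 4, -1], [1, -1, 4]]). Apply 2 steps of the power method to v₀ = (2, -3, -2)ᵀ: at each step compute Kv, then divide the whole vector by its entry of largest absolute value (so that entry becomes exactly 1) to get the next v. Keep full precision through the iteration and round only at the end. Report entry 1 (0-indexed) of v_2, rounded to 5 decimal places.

1.00000

Kv0 = (6.000000, -10.000000, -3.000000); divide by -10.000000 → v1 = (-0.600000, 1.000000, 0.300000)
Kv1 = (-2.100000, 3.700000, -0.400000); divide by 3.700000 → v2 = (-0.567568, 1.000000, -0.108108)
Requested entry of v2: -37/-37 = 1.00000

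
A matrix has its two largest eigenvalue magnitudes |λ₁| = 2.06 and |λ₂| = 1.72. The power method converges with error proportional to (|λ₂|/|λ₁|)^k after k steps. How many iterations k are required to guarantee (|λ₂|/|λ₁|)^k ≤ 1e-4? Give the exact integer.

52

|λ₂/λ₁| = 1.72/2.06 = 0.83495
Need k ≥ ln(1e-4) / ln(0.83495) = -9.2103 / -0.1804 ≈ 51.060
Smallest integer k satisfying the bound: 52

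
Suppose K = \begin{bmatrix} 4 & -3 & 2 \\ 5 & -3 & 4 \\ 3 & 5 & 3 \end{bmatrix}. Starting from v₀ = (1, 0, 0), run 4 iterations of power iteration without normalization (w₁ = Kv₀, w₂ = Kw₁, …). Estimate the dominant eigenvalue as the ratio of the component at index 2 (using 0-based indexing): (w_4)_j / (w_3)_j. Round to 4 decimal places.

w1 = Kv₀ = (4·1 + (-3)·0 + 2·0; 5·1 + (-3)·0 + 4·0; 3·1 + 5·0 + 3·0) = (4, 5, 3)
w2 = Kw1 = (4·4 + (-3)·5 + 2·3; 5·4 + (-3)·5 + 4·3; 3·4 + 5·5 + 3·3) = (7, 17, 46)
w3 = Kw2 = (69, 168, 244)
w4 = Kw3 = (260, 817, 1779)
Ratio at component: 1779 / 244 = 7.2910

7.2910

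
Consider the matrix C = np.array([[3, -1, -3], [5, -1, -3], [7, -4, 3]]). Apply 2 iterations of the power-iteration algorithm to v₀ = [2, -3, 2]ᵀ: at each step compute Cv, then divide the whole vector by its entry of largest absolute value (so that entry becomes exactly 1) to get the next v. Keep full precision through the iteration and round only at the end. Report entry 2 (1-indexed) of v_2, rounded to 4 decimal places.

Cv0 = (3.00000, 7.00000, 32.00000); divide by 32.00000 → v1 = (0.09375, 0.21875, 1.00000)
Cv1 = (-2.93750, -2.75000, 2.78125); divide by -2.93750 → v2 = (1.00000, 0.93617, -0.94681)
Requested entry of v2: -88/-94 = 0.9362

0.9362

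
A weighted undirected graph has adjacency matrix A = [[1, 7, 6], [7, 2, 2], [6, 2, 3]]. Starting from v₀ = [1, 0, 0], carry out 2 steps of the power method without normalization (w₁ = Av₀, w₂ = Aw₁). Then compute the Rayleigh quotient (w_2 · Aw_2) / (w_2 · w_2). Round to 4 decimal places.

w1 = Av₀ = (1, 7, 6)
w2 = Aw1 = (86, 33, 38)
Aw2 = (545, 744, 696)
w2·Aw2 = 86·545 + 33·744 + 38·696 = 97870; w2·w2 = 86·86 + 33·33 + 38·38 = 9929
λ ≈ 97870/9929 = 9.8570

9.8570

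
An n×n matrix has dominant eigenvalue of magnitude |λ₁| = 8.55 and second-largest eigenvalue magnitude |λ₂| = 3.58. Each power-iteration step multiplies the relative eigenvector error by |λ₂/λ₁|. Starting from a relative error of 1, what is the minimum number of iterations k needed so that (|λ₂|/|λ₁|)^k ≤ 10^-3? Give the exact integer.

8

|λ₂/λ₁| = 3.58/8.55 = 0.41871
Need k ≥ ln(10^-3) / ln(0.41871) = -6.9078 / -0.8706 ≈ 7.935
Smallest integer k satisfying the bound: 8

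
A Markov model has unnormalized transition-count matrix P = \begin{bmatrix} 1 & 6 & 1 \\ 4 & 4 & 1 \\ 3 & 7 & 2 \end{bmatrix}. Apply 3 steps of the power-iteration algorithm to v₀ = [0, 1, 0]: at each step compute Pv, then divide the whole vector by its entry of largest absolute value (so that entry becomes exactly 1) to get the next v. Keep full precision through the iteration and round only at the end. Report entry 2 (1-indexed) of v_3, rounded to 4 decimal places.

Pv0 = (6.00000, 4.00000, 7.00000); divide by 7.00000 → v1 = (0.85714, 0.57143, 1.00000)
Pv1 = (5.28571, 6.71429, 8.57143); divide by 8.57143 → v2 = (0.61667, 0.78333, 1.00000)
Pv2 = (6.31667, 6.60000, 9.33333); divide by 9.33333 → v3 = (0.67679, 0.70714, 1.00000)
Requested entry of v3: 396/560 = 0.7071

0.7071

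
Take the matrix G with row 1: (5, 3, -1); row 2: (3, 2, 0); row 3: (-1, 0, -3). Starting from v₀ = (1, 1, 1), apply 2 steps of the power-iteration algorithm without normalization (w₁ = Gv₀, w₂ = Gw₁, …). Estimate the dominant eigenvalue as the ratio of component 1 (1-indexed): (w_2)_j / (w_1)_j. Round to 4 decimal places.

7.7143

w1 = Gv₀ = (5·1 + 3·1 + (-1)·1; 3·1 + 2·1 + 0·1; (-1)·1 + 0·1 + (-3)·1) = (7, 5, -4)
w2 = Gw1 = (5·7 + 3·5 + (-1)·(-4); 3·7 + 2·5 + 0·(-4); (-1)·7 + 0·5 + (-3)·(-4)) = (54, 31, 5)
Ratio at component: 54 / 7 = 7.7143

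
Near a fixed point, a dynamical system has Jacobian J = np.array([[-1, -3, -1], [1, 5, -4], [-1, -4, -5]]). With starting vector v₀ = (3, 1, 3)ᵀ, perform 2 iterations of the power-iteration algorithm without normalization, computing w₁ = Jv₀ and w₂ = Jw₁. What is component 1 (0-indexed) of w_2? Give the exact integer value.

59

w1 = Jv₀ = ((-1)·3 + (-3)·1 + (-1)·3; 1·3 + 5·1 + (-4)·3; (-1)·3 + (-4)·1 + (-5)·3) = (-9, -4, -22)
w2 = Jw1 = ((-1)·(-9) + (-3)·(-4) + (-1)·(-22); 1·(-9) + 5·(-4) + (-4)·(-22); (-1)·(-9) + (-4)·(-4) + (-5)·(-22)) = (43, 59, 135)
The requested component of w2 is 59.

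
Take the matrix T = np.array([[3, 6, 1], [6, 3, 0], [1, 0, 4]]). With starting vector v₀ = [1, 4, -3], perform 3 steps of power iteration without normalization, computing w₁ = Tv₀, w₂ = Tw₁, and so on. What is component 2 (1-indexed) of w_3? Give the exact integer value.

w1 = Tv₀ = (24, 18, -11)
w2 = Tw1 = (169, 198, -20)
w3 = Tw2 = (1675, 1608, 89)
The requested component of w3 is 1608.

1608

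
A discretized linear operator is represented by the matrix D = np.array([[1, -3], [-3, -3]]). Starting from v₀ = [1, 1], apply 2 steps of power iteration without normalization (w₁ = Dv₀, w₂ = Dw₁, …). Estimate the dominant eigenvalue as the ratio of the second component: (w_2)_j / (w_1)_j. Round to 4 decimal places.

-4.0000

w1 = Dv₀ = (-2, -6)
w2 = Dw1 = (16, 24)
Ratio at component: 24 / -6 = -4.0000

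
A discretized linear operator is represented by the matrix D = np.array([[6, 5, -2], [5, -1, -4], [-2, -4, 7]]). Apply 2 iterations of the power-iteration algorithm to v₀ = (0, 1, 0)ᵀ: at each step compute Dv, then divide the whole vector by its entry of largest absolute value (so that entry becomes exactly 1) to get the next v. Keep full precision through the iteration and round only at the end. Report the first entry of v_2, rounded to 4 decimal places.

Dv0 = (5.00000, -1.00000, -4.00000); divide by 5.00000 → v1 = (1.00000, -0.20000, -0.80000)
Dv1 = (6.60000, 8.40000, -6.80000); divide by 8.40000 → v2 = (0.78571, 1.00000, -0.80952)
Requested entry of v2: 33/42 = 0.7857

0.7857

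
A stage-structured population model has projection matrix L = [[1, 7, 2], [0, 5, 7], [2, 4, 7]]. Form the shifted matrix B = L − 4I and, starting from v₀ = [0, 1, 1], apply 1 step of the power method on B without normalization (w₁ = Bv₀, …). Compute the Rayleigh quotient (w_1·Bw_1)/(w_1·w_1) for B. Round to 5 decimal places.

6.90722

B = L − 4I has rows (-3, 7, 2); (0, 1, 7); (2, 4, 3)
w1 = Bv₀ = ((-3)·0 + 7·1 + 2·1; 0·0 + 1·1 + 7·1; 2·0 + 4·1 + 3·1) = (9, 8, 7)
Bw1 = (43, 57, 71)
w1·Bw1 = 1340; w1·w1 = 194; μ ≈ 1340/194 = 6.90722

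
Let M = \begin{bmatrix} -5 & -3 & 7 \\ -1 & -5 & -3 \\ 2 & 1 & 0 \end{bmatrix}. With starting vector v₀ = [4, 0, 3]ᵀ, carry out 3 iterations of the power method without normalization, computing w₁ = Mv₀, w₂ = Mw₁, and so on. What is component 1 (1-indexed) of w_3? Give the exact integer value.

-647

w1 = Mv₀ = (1, -13, 8)
w2 = Mw1 = (90, 40, -11)
w3 = Mw2 = (-647, -257, 220)
The requested component of w3 is -647.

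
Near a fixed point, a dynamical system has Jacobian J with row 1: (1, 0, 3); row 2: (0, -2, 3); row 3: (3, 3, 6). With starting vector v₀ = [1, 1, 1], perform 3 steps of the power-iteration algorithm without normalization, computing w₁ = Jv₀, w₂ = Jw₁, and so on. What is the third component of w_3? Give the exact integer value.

w1 = Jv₀ = (1·1 + 0·1 + 3·1; 0·1 + (-2)·1 + 3·1; 3·1 + 3·1 + 6·1) = (4, 1, 12)
w2 = Jw1 = (1·4 + 0·1 + 3·12; 0·4 + (-2)·1 + 3·12; 3·4 + 3·1 + 6·12) = (40, 34, 87)
w3 = Jw2 = (301, 193, 744)
The requested component of w3 is 744.

744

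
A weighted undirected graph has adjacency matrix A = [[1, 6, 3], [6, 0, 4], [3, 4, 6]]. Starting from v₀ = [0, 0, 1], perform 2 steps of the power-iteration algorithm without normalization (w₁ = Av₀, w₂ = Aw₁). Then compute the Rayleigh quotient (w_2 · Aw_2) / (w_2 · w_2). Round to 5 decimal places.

w1 = Av₀ = (1·0 + 6·0 + 3·1; 6·0 + 0·0 + 4·1; 3·0 + 4·0 + 6·1) = (3, 4, 6)
w2 = Aw1 = (1·3 + 6·4 + 3·6; 6·3 + 0·4 + 4·6; 3·3 + 4·4 + 6·6) = (45, 42, 61)
Aw2 = (480, 514, 669)
w2·Aw2 = 45·480 + 42·514 + 61·669 = 83997; w2·w2 = 45·45 + 42·42 + 61·61 = 7510
λ ≈ 83997/7510 = 11.18469

11.18469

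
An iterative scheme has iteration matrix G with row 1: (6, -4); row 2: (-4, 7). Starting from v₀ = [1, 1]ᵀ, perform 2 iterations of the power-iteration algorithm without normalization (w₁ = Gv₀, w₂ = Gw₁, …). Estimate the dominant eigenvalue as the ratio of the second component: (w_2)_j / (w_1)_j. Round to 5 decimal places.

4.33333

w1 = Gv₀ = (6·1 + (-4)·1; (-4)·1 + 7·1) = (2, 3)
w2 = Gw1 = (6·2 + (-4)·3; (-4)·2 + 7·3) = (0, 13)
Ratio at component: 13 / 3 = 4.33333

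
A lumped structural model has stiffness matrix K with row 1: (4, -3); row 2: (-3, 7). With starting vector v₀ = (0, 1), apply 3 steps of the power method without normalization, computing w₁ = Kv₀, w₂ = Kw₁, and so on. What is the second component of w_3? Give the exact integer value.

505

w1 = Kv₀ = (4·0 + (-3)·1; (-3)·0 + 7·1) = (-3, 7)
w2 = Kw1 = (4·(-3) + (-3)·7; (-3)·(-3) + 7·7) = (-33, 58)
w3 = Kw2 = (-306, 505)
The requested component of w3 is 505.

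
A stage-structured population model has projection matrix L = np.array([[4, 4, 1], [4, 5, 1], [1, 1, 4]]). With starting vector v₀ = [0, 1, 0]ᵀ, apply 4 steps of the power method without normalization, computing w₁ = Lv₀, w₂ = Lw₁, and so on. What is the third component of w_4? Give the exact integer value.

1224

w1 = Lv₀ = (4, 5, 1)
w2 = Lw1 = (37, 42, 13)
w3 = Lw2 = (329, 371, 131)
w4 = Lw3 = (2931, 3302, 1224)
The requested component of w4 is 1224.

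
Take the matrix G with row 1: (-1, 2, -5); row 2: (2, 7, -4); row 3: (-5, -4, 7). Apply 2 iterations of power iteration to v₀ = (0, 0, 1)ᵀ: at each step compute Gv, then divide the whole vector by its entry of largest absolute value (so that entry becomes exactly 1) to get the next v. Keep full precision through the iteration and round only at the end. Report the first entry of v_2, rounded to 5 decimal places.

Gv0 = (-5.000000, -4.000000, 7.000000); divide by 7.000000 → v1 = (-0.714286, -0.571429, 1.000000)
Gv1 = (-5.428571, -9.428571, 12.857143); divide by 12.857143 → v2 = (-0.422222, -0.733333, 1.000000)
Requested entry of v2: -38/90 = -0.42222

-0.42222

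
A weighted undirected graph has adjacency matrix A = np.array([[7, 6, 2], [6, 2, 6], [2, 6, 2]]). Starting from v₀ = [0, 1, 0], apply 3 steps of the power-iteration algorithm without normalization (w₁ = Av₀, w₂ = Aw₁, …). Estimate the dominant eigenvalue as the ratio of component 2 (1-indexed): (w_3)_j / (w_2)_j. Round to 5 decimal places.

10.05263

w1 = Av₀ = (6, 2, 6)
w2 = Aw1 = (66, 76, 36)
w3 = Aw2 = (990, 764, 660)
Ratio at component: 764 / 76 = 10.05263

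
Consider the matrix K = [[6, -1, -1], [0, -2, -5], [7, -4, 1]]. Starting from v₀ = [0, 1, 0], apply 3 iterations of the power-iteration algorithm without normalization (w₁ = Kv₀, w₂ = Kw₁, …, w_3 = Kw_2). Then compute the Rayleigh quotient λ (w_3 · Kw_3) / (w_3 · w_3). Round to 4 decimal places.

w1 = Kv₀ = (-1, -2, -4)
w2 = Kw1 = (0, 24, -3)
w3 = Kw2 = (-21, -33, -99)
Kw3 = (6, 561, -114)
w3·Kw3 = (-21)·6 + (-33)·561 + (-99)·(-114) = -7353; w3·w3 = (-21)·(-21) + (-33)·(-33) + (-99)·(-99) = 11331
λ ≈ -7353/11331 = -0.6489

λ ≈ -0.6489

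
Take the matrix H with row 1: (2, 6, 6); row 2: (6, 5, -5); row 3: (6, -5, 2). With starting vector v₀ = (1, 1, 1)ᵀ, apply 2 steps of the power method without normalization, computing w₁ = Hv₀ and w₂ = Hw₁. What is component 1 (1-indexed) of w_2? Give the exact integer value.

w1 = Hv₀ = (2·1 + 6·1 + 6·1; 6·1 + 5·1 + (-5)·1; 6·1 + (-5)·1 + 2·1) = (14, 6, 3)
w2 = Hw1 = (2·14 + 6·6 + 6·3; 6·14 + 5·6 + (-5)·3; 6·14 + (-5)·6 + 2·3) = (82, 99, 60)
The requested component of w2 is 82.

82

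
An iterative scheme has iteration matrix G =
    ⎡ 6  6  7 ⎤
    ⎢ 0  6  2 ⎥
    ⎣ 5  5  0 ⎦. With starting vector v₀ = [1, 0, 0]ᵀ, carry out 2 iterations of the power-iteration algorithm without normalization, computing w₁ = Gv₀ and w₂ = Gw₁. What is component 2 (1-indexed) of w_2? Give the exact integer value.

w1 = Gv₀ = (6, 0, 5)
w2 = Gw1 = (71, 10, 30)
The requested component of w2 is 10.

10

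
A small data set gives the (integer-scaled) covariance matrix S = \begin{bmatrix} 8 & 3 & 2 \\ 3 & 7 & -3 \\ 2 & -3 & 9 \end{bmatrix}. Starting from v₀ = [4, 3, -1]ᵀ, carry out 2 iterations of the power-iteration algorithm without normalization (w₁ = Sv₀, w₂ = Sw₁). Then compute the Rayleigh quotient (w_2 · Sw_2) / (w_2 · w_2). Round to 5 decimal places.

λ ≈ 10.72205

w1 = Sv₀ = (8·4 + 3·3 + 2·(-1); 3·4 + 7·3 + (-3)·(-1); 2·4 + (-3)·3 + 9·(-1)) = (39, 36, -10)
w2 = Sw1 = (8·39 + 3·36 + 2·(-10); 3·39 + 7·36 + (-3)·(-10); 2·39 + (-3)·36 + 9·(-10)) = (400, 399, -120)
Sw2 = (4157, 4353, -1477)
w2·Sw2 = 400·4157 + 399·4353 + (-120)·(-1477) = 3576887; w2·w2 = 400·400 + 399·399 + (-120)·(-120) = 333601
λ ≈ 3576887/333601 = 10.72205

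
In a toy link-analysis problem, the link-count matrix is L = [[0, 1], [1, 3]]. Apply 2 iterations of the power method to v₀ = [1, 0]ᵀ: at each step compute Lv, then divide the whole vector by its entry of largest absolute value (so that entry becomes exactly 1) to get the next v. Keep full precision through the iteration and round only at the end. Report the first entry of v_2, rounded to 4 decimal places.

Lv0 = (0.00000, 1.00000); divide by 1.00000 → v1 = (0.00000, 1.00000)
Lv1 = (1.00000, 3.00000); divide by 3.00000 → v2 = (0.33333, 1.00000)
Requested entry of v2: 1/3 = 0.3333

0.3333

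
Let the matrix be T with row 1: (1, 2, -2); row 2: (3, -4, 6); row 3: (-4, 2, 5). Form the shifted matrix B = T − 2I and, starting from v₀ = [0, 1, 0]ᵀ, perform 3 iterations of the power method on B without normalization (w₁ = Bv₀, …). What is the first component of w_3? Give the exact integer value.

154

B = T − 2I has rows (-1, 2, -2); (3, -6, 6); (-4, 2, 3)
w1 = Bv₀ = ((-1)·0 + 2·1 + (-2)·0; 3·0 + (-6)·1 + 6·0; (-4)·0 + 2·1 + 3·0) = (2, -6, 2)
w2 = Bw1 = ((-1)·2 + 2·(-6) + (-2)·2; 3·2 + (-6)·(-6) + 6·2; (-4)·2 + 2·(-6) + 3·2) = (-18, 54, -14)
w3 = Bw2 = (154, -462, 138)
Requested component of w3: 154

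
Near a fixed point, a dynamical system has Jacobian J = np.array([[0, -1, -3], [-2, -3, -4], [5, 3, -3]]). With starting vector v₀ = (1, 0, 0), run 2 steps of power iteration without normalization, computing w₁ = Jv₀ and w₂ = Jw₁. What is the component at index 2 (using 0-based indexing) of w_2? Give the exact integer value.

-21

w1 = Jv₀ = (0·1 + (-1)·0 + (-3)·0; (-2)·1 + (-3)·0 + (-4)·0; 5·1 + 3·0 + (-3)·0) = (0, -2, 5)
w2 = Jw1 = (0·0 + (-1)·(-2) + (-3)·5; (-2)·0 + (-3)·(-2) + (-4)·5; 5·0 + 3·(-2) + (-3)·5) = (-13, -14, -21)
The requested component of w2 is -21.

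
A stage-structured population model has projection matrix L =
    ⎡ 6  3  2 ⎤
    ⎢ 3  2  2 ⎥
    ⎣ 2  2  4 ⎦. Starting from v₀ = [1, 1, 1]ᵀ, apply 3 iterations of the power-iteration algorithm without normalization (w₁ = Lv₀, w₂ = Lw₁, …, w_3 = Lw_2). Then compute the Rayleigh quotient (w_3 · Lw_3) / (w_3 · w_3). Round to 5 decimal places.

w1 = Lv₀ = (11, 7, 8)
w2 = Lw1 = (103, 63, 68)
w3 = Lw2 = (943, 571, 604)
Lw3 = (8579, 5179, 5444)
w3·Lw3 = 943·8579 + 571·5179 + 604·5444 = 14335382; w3·w3 = 943·943 + 571·571 + 604·604 = 1580106
λ ≈ 14335382/1580106 = 9.07242

9.07242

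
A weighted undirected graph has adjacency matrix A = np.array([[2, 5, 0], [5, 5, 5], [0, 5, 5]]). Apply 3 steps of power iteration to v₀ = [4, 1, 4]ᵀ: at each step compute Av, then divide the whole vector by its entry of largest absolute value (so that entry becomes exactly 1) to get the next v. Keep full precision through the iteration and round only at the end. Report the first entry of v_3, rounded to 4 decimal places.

Av0 = (13.00000, 45.00000, 25.00000); divide by 45.00000 → v1 = (0.28889, 1.00000, 0.55556)
Av1 = (5.57778, 9.22222, 7.77778); divide by 9.22222 → v2 = (0.60482, 1.00000, 0.84337)
Av2 = (6.20964, 12.24096, 9.21687); divide by 12.24096 → v3 = (0.50728, 1.00000, 0.75295)
Requested entry of v3: 2577/5080 = 0.5073

0.5073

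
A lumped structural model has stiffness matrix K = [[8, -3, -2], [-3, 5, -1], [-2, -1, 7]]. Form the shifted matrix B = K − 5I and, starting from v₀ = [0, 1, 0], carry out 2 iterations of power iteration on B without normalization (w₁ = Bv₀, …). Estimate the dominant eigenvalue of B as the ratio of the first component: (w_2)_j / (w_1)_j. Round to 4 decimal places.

B = K − 5I has rows (3, -3, -2); (-3, 0, -1); (-2, -1, 2)
w1 = Bv₀ = (-3, 0, -1)
w2 = Bw1 = (-7, 10, 4)
Ratio: -7/-3 = 2.3333

μ ≈ 2.3333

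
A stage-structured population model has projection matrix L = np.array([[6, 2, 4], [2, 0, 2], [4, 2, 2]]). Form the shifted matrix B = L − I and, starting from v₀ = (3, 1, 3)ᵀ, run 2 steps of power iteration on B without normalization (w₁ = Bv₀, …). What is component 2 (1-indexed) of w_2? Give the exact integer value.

81

B = L − I has rows (5, 2, 4); (2, -1, 2); (4, 2, 1)
w1 = Bv₀ = (29, 11, 17)
w2 = Bw1 = (235, 81, 155)
Requested component of w2: 81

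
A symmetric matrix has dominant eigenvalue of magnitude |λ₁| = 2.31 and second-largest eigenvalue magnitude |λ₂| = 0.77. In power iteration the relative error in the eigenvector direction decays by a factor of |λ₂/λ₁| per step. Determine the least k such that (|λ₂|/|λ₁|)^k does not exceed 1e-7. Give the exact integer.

15

|λ₂/λ₁| = 0.77/2.31 = 0.33333
Need k ≥ ln(1e-7) / ln(0.33333) = -16.1181 / -1.0986 ≈ 14.671
Smallest integer k satisfying the bound: 15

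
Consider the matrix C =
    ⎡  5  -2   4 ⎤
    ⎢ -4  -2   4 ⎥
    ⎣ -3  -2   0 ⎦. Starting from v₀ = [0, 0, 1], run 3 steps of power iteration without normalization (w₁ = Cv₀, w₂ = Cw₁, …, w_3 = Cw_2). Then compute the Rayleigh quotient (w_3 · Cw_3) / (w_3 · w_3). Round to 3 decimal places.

λ ≈ 0.406

w1 = Cv₀ = (4, 4, 0)
w2 = Cw1 = (12, -24, -20)
w3 = Cw2 = (28, -80, 12)
Cw3 = (348, 96, 76)
w3·Cw3 = 28·348 + (-80)·96 + 12·76 = 2976; w3·w3 = 28·28 + (-80)·(-80) + 12·12 = 7328
λ ≈ 2976/7328 = 0.406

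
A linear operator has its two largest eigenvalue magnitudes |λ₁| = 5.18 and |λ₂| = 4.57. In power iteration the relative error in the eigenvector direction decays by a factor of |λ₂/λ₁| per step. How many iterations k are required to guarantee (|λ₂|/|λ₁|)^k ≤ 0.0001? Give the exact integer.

|λ₂/λ₁| = 4.57/5.18 = 0.88224
Need k ≥ ln(0.0001) / ln(0.88224) = -9.2103 / -0.1253 ≈ 73.511
Smallest integer k satisfying the bound: 74

74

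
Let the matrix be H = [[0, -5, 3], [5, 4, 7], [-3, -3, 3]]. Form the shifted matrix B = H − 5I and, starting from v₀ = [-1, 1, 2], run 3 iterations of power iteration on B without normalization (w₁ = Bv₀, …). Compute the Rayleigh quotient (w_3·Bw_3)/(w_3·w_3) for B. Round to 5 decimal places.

B = H − 5I has rows (-5, -5, 3); (5, -1, 7); (-3, -3, -2)
w1 = Bv₀ = ((-5)·(-1) + (-5)·1 + 3·2; 5·(-1) + (-1)·1 + 7·2; (-3)·(-1) + (-3)·1 + (-2)·2) = (6, 8, -4)
w2 = Bw1 = ((-5)·6 + (-5)·8 + 3·(-4); 5·6 + (-1)·8 + 7·(-4); (-3)·6 + (-3)·8 + (-2)·(-4)) = (-82, -6, -34)
w3 = Bw2 = (338, -642, 332)
Bw3 = (2516, 4656, 248)
w3·Bw3 = -2056408; w3·w3 = 636632; μ ≈ -2056408/636632 = -3.23014

μ ≈ -3.23014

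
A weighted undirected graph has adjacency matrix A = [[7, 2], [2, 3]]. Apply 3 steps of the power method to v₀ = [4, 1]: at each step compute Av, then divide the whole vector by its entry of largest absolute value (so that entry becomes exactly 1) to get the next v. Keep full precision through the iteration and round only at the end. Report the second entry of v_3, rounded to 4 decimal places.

Av0 = (30.00000, 11.00000); divide by 30.00000 → v1 = (1.00000, 0.36667)
Av1 = (7.73333, 3.10000); divide by 7.73333 → v2 = (1.00000, 0.40086)
Av2 = (7.80172, 3.20259); divide by 7.80172 → v3 = (1.00000, 0.41050)
Requested entry of v3: 743/1810 = 0.4105

0.4105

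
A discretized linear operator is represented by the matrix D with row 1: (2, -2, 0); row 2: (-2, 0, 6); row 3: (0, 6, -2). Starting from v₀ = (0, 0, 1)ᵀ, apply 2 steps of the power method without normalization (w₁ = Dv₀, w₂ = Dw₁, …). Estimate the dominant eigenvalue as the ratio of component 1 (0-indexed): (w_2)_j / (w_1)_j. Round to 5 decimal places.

w1 = Dv₀ = (2·0 + (-2)·0 + 0·1; (-2)·0 + 0·0 + 6·1; 0·0 + 6·0 + (-2)·1) = (0, 6, -2)
w2 = Dw1 = (2·0 + (-2)·6 + 0·(-2); (-2)·0 + 0·6 + 6·(-2); 0·0 + 6·6 + (-2)·(-2)) = (-12, -12, 40)
Ratio at component: -12 / 6 = -2.00000

-2.00000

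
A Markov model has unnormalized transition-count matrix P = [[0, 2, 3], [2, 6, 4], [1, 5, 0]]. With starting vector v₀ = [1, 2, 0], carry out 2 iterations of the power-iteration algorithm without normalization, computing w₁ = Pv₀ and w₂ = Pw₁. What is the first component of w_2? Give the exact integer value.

w1 = Pv₀ = (4, 14, 11)
w2 = Pw1 = (61, 136, 74)
The requested component of w2 is 61.

61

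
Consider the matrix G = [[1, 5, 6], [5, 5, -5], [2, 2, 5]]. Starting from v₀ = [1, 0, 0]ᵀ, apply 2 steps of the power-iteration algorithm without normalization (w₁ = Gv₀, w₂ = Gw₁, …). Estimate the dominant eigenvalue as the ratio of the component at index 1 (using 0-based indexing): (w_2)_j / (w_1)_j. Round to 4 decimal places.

w1 = Gv₀ = (1·1 + 5·0 + 6·0; 5·1 + 5·0 + (-5)·0; 2·1 + 2·0 + 5·0) = (1, 5, 2)
w2 = Gw1 = (1·1 + 5·5 + 6·2; 5·1 + 5·5 + (-5)·2; 2·1 + 2·5 + 5·2) = (38, 20, 22)
Ratio at component: 20 / 5 = 4.0000

λ ≈ 4.0000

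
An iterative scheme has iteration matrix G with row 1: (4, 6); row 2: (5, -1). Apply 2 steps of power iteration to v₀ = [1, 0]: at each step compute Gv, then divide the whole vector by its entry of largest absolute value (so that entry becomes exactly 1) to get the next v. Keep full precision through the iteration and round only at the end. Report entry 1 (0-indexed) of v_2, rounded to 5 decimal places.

0.32609

Gv0 = (4.000000, 5.000000); divide by 5.000000 → v1 = (0.800000, 1.000000)
Gv1 = (9.200000, 3.000000); divide by 9.200000 → v2 = (1.000000, 0.326087)
Requested entry of v2: 15/46 = 0.32609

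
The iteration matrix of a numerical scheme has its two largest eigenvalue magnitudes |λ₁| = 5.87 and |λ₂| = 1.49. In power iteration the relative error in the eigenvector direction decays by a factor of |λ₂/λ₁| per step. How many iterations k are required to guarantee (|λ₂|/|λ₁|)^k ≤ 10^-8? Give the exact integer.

14

|λ₂/λ₁| = 1.49/5.87 = 0.25383
Need k ≥ ln(10^-8) / ln(0.25383) = -18.4207 / -1.3711 ≈ 13.435
Smallest integer k satisfying the bound: 14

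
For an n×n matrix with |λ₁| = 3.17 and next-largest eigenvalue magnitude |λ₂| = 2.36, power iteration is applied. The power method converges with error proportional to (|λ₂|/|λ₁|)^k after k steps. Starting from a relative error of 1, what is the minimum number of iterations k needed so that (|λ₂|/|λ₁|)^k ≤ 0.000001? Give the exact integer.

|λ₂/λ₁| = 2.36/3.17 = 0.74448
Need k ≥ ln(0.000001) / ln(0.74448) = -13.8155 / -0.2951 ≈ 46.821
Smallest integer k satisfying the bound: 47

47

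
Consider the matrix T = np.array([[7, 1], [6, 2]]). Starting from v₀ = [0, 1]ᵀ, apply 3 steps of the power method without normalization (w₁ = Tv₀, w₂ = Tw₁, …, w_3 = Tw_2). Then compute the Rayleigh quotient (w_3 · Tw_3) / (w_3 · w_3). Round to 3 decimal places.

w1 = Tv₀ = (1, 2)
w2 = Tw1 = (9, 10)
w3 = Tw2 = (73, 74)
Tw3 = (585, 586)
w3·Tw3 = 73·585 + 74·586 = 86069; w3·w3 = 73·73 + 74·74 = 10805
λ ≈ 86069/10805 = 7.966

7.966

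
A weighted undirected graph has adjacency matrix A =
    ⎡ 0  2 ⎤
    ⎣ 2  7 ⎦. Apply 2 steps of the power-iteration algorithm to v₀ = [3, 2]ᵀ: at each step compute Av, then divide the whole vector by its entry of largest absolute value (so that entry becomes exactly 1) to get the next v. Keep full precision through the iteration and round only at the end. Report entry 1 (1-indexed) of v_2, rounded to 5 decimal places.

Av0 = (4.000000, 20.000000); divide by 20.000000 → v1 = (0.200000, 1.000000)
Av1 = (2.000000, 7.400000); divide by 7.400000 → v2 = (0.270270, 1.000000)
Requested entry of v2: 40/148 = 0.27027

0.27027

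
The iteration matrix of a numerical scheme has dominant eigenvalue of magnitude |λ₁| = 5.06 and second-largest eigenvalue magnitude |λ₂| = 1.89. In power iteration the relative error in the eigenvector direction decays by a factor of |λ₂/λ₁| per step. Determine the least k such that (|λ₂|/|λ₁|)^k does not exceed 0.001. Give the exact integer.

|λ₂/λ₁| = 1.89/5.06 = 0.37352
Need k ≥ ln(0.001) / ln(0.37352) = -6.9078 / -0.9848 ≈ 7.014
Smallest integer k satisfying the bound: 8

8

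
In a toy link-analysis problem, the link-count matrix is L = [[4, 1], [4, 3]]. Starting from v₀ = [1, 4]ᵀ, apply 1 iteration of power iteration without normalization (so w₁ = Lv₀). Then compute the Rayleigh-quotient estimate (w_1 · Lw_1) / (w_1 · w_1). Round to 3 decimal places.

w1 = Lv₀ = (8, 16)
Lw1 = (48, 80)
w1·Lw1 = 8·48 + 16·80 = 1664; w1·w1 = 8·8 + 16·16 = 320
λ ≈ 1664/320 = 5.200

5.200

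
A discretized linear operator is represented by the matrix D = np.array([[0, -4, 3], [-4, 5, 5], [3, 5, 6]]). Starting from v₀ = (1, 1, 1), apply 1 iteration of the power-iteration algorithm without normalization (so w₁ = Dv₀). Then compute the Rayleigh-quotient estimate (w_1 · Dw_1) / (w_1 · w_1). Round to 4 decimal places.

w1 = Dv₀ = (-1, 6, 14)
Dw1 = (18, 104, 111)
w1·Dw1 = (-1)·18 + 6·104 + 14·111 = 2160; w1·w1 = (-1)·(-1) + 6·6 + 14·14 = 233
λ ≈ 2160/233 = 9.2704

λ ≈ 9.2704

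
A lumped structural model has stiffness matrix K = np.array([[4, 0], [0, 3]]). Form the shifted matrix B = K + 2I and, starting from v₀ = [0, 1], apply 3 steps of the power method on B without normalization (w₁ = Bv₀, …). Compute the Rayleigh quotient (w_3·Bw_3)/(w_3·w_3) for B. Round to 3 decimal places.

μ ≈ 5.000

B = K + 2I has rows (6, 0); (0, 5)
w1 = Bv₀ = (6·0 + 0·1; 0·0 + 5·1) = (0, 5)
w2 = Bw1 = (6·0 + 0·5; 0·0 + 5·5) = (0, 25)
w3 = Bw2 = (0, 125)
Bw3 = (0, 625)
w3·Bw3 = 78125; w3·w3 = 15625; μ ≈ 78125/15625 = 5.000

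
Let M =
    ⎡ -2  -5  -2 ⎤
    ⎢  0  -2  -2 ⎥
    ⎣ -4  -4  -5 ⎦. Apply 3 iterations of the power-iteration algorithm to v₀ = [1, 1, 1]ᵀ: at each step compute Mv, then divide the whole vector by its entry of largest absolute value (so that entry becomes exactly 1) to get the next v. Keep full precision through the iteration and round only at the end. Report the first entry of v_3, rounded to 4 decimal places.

Mv0 = (-9.00000, -4.00000, -13.00000); divide by -13.00000 → v1 = (0.69231, 0.30769, 1.00000)
Mv1 = (-4.92308, -2.61538, -9.00000); divide by -9.00000 → v2 = (0.54701, 0.29060, 1.00000)
Mv2 = (-4.54701, -2.58120, -8.35043); divide by -8.35043 → v3 = (0.54452, 0.30911, 1.00000)
Requested entry of v3: -532/-977 = 0.5445

0.5445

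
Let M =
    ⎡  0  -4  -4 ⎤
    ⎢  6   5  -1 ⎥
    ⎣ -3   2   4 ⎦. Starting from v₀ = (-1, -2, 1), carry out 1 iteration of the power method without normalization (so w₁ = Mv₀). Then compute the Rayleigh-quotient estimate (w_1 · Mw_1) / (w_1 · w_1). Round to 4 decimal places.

w1 = Mv₀ = (4, -17, 3)
Mw1 = (56, -64, -34)
w1·Mw1 = 4·56 + (-17)·(-64) + 3·(-34) = 1210; w1·w1 = 4·4 + (-17)·(-17) + 3·3 = 314
λ ≈ 1210/314 = 3.8535

3.8535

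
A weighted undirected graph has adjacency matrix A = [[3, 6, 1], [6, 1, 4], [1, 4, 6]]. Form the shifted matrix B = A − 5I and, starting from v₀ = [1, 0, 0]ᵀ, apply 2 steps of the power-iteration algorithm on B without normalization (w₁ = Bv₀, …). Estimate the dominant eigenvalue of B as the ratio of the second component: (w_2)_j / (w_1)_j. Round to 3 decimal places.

-5.333

B = A − 5I has rows (-2, 6, 1); (6, -4, 4); (1, 4, 1)
w1 = Bv₀ = ((-2)·1 + 6·0 + 1·0; 6·1 + (-4)·0 + 4·0; 1·1 + 4·0 + 1·0) = (-2, 6, 1)
w2 = Bw1 = ((-2)·(-2) + 6·6 + 1·1; 6·(-2) + (-4)·6 + 4·1; 1·(-2) + 4·6 + 1·1) = (41, -32, 23)
Ratio: -32/6 = -5.333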